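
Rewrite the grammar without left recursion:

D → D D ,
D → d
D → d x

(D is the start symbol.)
D is directly left-recursive. The standard transformation for
  A → A α₁ | ... | A α_m | β₁ | ... | β_n
is
  A  → β₁ A' | ... | β_n A'
  A' → α₁ A' | ... | α_m A' | ε

D → d becomes D → d D'
D → d x becomes D → d x D'
D → D D , becomes D' → D , D'
Add D' → ε

Resulting grammar:
D → d D'
D → d x D'
D' → D , D'
D' → ε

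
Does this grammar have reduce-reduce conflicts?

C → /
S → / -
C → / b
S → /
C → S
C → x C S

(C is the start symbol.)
Yes — I1: [C → / .] vs [S → / .]

Augment with C' → C and build the canonical LR(0) collection (I0 = CLOSURE({[C' → . C]}), then GOTO on every symbol after a dot until no new states appear). It has 10 states:
  I0: { [C → . / b], [C → . /], [C → . S], [C → . x C S], [C' → . C], [S → . / -], [S → . /] }  — shift
  I1: { [C → / . b], [C → / .], [S → / . -], [S → / .] }  — shift, 2 reduces
  I2: { [C' → C .] }  — accept
  I3: { [C → S .] }  — reduce
  I4: { [C → . / b], [C → . /], [C → . S], [C → . x C S], [C → x . C S], [S → . / -], [S → . /] }  — shift
  I5: { [C → x C . S], [S → . / -], [S → . /] }  — shift
  I6: { [S → / . -], [S → / .] }  — shift, reduce
  I7: { [C → x C S .] }  — reduce
  I8: { [S → / - .] }  — reduce
  I9: { [C → / b .] }  — reduce

I1 contains complete items [C → / .], [S → / .] — reduce-reduce conflict.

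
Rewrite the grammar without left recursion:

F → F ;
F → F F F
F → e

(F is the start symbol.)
F is directly left-recursive. The standard transformation for
  A → A α₁ | ... | A α_m | β₁ | ... | β_n
is
  A  → β₁ A' | ... | β_n A'
  A' → α₁ A' | ... | α_m A' | ε

F → e becomes F → e F'
F → F ; becomes F' → ; F'
F → F F F becomes F' → F F F'
Add F' → ε

Resulting grammar:
F → e F'
F' → ; F'
F' → F F F'
F' → ε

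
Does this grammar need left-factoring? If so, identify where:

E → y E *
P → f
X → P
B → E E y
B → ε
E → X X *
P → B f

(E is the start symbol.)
No, left-factoring is not needed

Left-factoring is needed when two productions for the same non-terminal
share a common prefix on the right-hand side.

Productions for E:
  E → y E *
  E → X X *
Productions for P:
  P → f
  P → B f
Productions for B:
  B → E E y
  B → ε

No common prefixes found.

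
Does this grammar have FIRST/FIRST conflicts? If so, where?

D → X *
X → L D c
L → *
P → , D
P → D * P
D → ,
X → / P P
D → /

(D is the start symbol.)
FIRST sets of the non-terminals at (or reachable through a nullable prefix from) the front of some alternative:
  FIRST(X) = { '*', '/' }
  FIRST(L) = { '*' }
  FIRST(D) = { '*', ',', '/' }

Productions for D:
  D → X *: FIRST = { '*', '/' }
  D → ,: FIRST = { ',' }
  D → /: FIRST = { '/' }
Productions for X:
  X → L D c: FIRST = { '*' }
  X → / P P: FIRST = { '/' }
Productions for P:
  P → , D: FIRST = { ',' }
  P → D * P: FIRST = { '*', ',', '/' }
L has only one production, so no FIRST/FIRST conflict is possible there.

Conflict for D: D → X * and D → /
  Overlap: { '/' }
Conflict for P: P → , D and P → D * P
  Overlap: { ',' }

Answer: Yes. D → X '*' / D → '/' on { '/' }; P → ',' D / P → D '*' P on { ',' }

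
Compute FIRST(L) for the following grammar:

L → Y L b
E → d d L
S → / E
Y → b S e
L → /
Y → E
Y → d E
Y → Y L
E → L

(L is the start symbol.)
To compute FIRST(L), examine every production with L on the left-hand side, reading each right-hand side left to right until a non-nullable symbol is reached.

FIRST sets of the other non-terminals involved (by the same procedure, iterated to a fixed point):
  FIRST(Y) = { '/', 'b', 'd' }

From L → Y L b:
  - Y is a non-terminal: add FIRST(Y) \ {ε} = { '/', 'b', 'd' }
    Y is not nullable, so stop
From L → /:
  - '/' is a terminal: add '/' and stop

Collecting: FIRST(L) = { '/', 'b', 'd' }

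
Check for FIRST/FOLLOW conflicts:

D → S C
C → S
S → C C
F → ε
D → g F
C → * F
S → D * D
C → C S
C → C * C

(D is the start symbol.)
No FIRST/FOLLOW conflicts.

Nullable non-terminals: F.
F has a nullable alternative but only one production, so nothing to check.

C, D, S have no nullable alternative, so no FIRST/FOLLOW check is needed there.

No FIRST/FOLLOW conflicts found.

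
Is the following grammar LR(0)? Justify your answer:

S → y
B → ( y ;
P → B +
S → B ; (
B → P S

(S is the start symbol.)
A grammar is LR(0) if no state in the canonical LR(0) collection has:
  - both a shift item (dot before a terminal) and a complete item (shift-reduce conflict), or
  - two or more complete items (reduce-reduce conflict; the accept item [S' → S .] counts as a complete item here).

Augment with S' → S and build the canonical LR(0) collection (I0 = CLOSURE({[S' → . S]}), then GOTO on every symbol after a dot until no new states appear). It has 12 states:
  I0: { [B → . ( y ;], [B → . P S], [P → . B +], [S → . B ; (], [S → . y], [S' → . S] }  — shift
  I1: { [B → ( . y ;] }  — shift
  I2: { [P → B . +], [S → B . ; (] }  — shift
  I3: { [B → . ( y ;], [B → . P S], [B → P . S], [P → . B +], [S → . B ; (], [S → . y] }  — shift
  I4: { [S' → S .] }  — accept
  I5: { [S → y .] }  — reduce
  I6: { [B → P S .] }  — reduce
  I7: { [P → B + .] }  — reduce
  I8: { [S → B ; . (] }  — shift
  I9: { [S → B ; ( .] }  — reduce
  I10: { [B → ( y . ;] }  — shift
  I11: { [B → ( y ; .] }  — reduce

Every state is either a pure shift/goto state or contains exactly one complete item and nothing to shift — no conflicts. The grammar is LR(0).

Answer: Yes, the grammar is LR(0)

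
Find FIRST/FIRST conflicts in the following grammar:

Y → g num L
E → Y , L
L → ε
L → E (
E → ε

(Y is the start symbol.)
No FIRST/FIRST conflicts.

A FIRST/FIRST conflict occurs when two productions N → α and N → β for the same non-terminal have FIRST(α) ∩ FIRST(β) ≠ ∅ (with ε ∈ FIRST of a nullable right-hand side, so two nullable alternatives also conflict).

FIRST sets of the non-terminals at (or reachable through a nullable prefix from) the front of some alternative:
  FIRST(Y) = { 'g' }
  FIRST(E) = { 'g', ε }

Productions for E:
  E → Y , L: FIRST = { 'g' }
  E → ε: FIRST = { ε }
Productions for L:
  L → ε: FIRST = { ε }
  L → E (: FIRST = { '(', 'g' }
Y has only one production, so no FIRST/FIRST conflict is possible there.

All alternatives of each non-terminal have pairwise disjoint FIRST sets.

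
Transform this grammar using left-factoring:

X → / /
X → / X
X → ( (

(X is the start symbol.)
X → / X'
X' → /
X' → X
X → ( (

Left-factoring transforms A → αβ₁ | αβ₂ into A → αA' and A' → β₁ | β₂
(α is the longest common prefix among the alternatives). Repeat until
no nonterminal has two alternatives with a common prefix.

Round 1: X has alternatives sharing prefix '/'. Introduce X': X → / X'
  Add: X' → /
  Add: X' → X

No remaining common prefixes — done.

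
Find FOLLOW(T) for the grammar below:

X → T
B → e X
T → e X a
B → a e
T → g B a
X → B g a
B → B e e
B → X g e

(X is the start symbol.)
In X → T: T is at the end, add FOLLOW(X)

The FOLLOW sets referred to above (computed the same way, to a fixed point):
  FOLLOW(X) = { $, 'a', 'e', 'g' }

Taking the union: FOLLOW(T) = { $, 'a', 'e', 'g' }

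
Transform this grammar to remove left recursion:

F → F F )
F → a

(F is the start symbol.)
F → a F'
F' → F ) F'
F' → ε

F is directly left-recursive. The standard transformation for
  A → A α₁ | ... | A α_m | β₁ | ... | β_n
is
  A  → β₁ A' | ... | β_n A'
  A' → α₁ A' | ... | α_m A' | ε

F → a becomes F → a F'
F → F F ) becomes F' → F ) F'
Add F' → ε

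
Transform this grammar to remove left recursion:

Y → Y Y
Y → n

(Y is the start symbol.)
Y is directly left-recursive. The standard transformation for
  A → A α₁ | ... | A α_m | β₁ | ... | β_n
is
  A  → β₁ A' | ... | β_n A'
  A' → α₁ A' | ... | α_m A' | ε

Y → n becomes Y → n Y'
Y → Y Y becomes Y' → Y Y'
Add Y' → ε

Resulting grammar:
Y → n Y'
Y' → Y Y'
Y' → ε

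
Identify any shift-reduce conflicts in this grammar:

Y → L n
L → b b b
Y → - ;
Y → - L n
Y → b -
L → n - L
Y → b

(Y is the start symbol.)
Yes — I4: [Y → b .] vs [L → b . b b]

Augment with Y' → Y and build the canonical LR(0) collection (I0 = CLOSURE({[Y' → . Y]}), then GOTO on every symbol after a dot until no new states appear). It has 16 states:
  I0: { [L → . b b b], [L → . n - L], [Y → . - ;], [Y → . - L n], [Y → . L n], [Y → . b -], [Y → . b], [Y' → . Y] }  — shift
  I1: { [L → . b b b], [L → . n - L], [Y → - . ;], [Y → - . L n] }  — shift
  I2: { [Y → L . n] }  — shift
  I3: { [Y' → Y .] }  — accept
  I4: { [L → b . b b], [Y → b . -], [Y → b .] }  — shift, reduce
  I5: { [L → n . - L] }  — shift
  I6: { [L → . b b b], [L → . n - L], [L → n - . L] }  — shift
  I7: { [L → n - L .] }  — reduce
  I8: { [L → b . b b] }  — shift
  I9: { [L → b b . b] }  — shift
  I10: { [L → b b b .] }  — reduce
  I11: { [Y → b - .] }  — reduce
  I12: { [Y → L n .] }  — reduce
  I13: { [Y → - ; .] }  — reduce
  I14: { [Y → - L . n] }  — shift
  I15: { [Y → - L n .] }  — reduce

I4 contains reduce item [Y → b .] and shift items [L → b . b b], [Y → b . -] — shift-reduce conflict.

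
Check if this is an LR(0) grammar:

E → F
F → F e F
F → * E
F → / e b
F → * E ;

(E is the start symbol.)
A grammar is LR(0) if no state in the canonical LR(0) collection has:
  - both a shift item (dot before a terminal) and a complete item (shift-reduce conflict), or
  - two or more complete items (reduce-reduce conflict; the accept item [E' → E .] counts as a complete item here).

Augment with E' → E and build the canonical LR(0) collection (I0 = CLOSURE({[E' → . E]}), then GOTO on every symbol after a dot until no new states appear). It has 11 states:
  I0: { [E → . F], [E' → . E], [F → . * E ;], [F → . * E], [F → . / e b], [F → . F e F] }  — shift
  I1: { [E → . F], [F → * . E ;], [F → * . E], [F → . * E ;], [F → . * E], [F → . / e b], [F → . F e F] }  — shift
  I2: { [F → / . e b] }  — shift
  I3: { [E' → E .] }  — accept
  I4: { [E → F .], [F → F . e F] }  — shift, reduce
  I5: { [F → . * E ;], [F → . * E], [F → . / e b], [F → . F e F], [F → F e . F] }  — shift
  I6: { [F → F . e F], [F → F e F .] }  — shift, reduce
  I7: { [F → / e . b] }  — shift
  I8: { [F → / e b .] }  — reduce
  I9: { [F → * E . ;], [F → * E .] }  — shift, reduce
  I10: { [F → * E ; .] }  — reduce

Conflict in state I4:
  Shift-reduce conflict between [E → F .] and [F → F . e F]
So the grammar is NOT LR(0).

Answer: No. Shift-reduce conflict between [E → F .] and [F → F . e F]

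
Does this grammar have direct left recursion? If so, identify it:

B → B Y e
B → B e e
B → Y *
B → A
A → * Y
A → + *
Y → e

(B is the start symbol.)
Yes, B is left-recursive

B → B Y e: LEFT RECURSIVE (starts with B)
B → B e e: LEFT RECURSIVE (starts with B)
B → Y *: starts with Y
B → A: starts with A
A → * Y: starts with '*'
A → + *: starts with '+'
Y → e: starts with e

The grammar has direct left recursion on: B.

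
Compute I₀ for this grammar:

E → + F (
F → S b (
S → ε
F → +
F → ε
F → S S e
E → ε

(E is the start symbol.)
{ [E → . + F (], [E → .], [E' → . E] }

First, augment the grammar with E' → E
I₀ = CLOSURE({ [E' → . E] }):
  [E' → . E] has the dot before E: add [E → . + F (], [E → .]
No further items can be added.

I₀ = { [E → . + F (], [E → .], [E' → . E] }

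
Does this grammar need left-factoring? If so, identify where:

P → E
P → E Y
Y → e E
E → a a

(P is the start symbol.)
Yes, P has productions with common prefix 'E'

Left-factoring is needed when two productions for the same non-terminal
share a common prefix on the right-hand side.

Productions for P:
  P → E
  P → E Y

Found common prefix 'E' in productions for P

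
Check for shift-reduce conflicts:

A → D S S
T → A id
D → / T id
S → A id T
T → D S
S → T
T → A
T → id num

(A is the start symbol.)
Augment with A' → A and build the canonical LR(0) collection (I0 = CLOSURE({[A' → . A]}), then GOTO on every symbol after a dot until no new states appear). It has 18 states:
  I0: { [A → . D S S], [A' → . A], [D → . / T id] }  — shift
  I1: { [A → . D S S], [D → . / T id], [D → / . T id], [T → . A id], [T → . A], [T → . D S], [T → . id num] }  — shift
  I2: { [A' → A .] }  — accept
  I3: { [A → . D S S], [A → D . S S], [D → . / T id], [S → . A id T], [S → . T], [T → . A id], [T → . A], [T → . D S], [T → . id num] }  — shift
  I4: { [S → A . id T], [T → A . id], [T → A .] }  — shift, reduce
  I5: { [A → . D S S], [A → D . S S], [D → . / T id], [S → . A id T], [S → . T], [T → . A id], [T → . A], [T → . D S], [T → . id num], [T → D . S] }  — shift
  I6: { [A → . D S S], [A → D S . S], [D → . / T id], [S → . A id T], [S → . T], [T → . A id], [T → . A], [T → . D S], [T → . id num] }  — shift
  I7: { [S → T .] }  — reduce
  I8: { [T → id . num] }  — shift
  I9: { [T → id num .] }  — reduce
  I10: { [A → D S S .] }  — reduce
  I11: { [A → . D S S], [A → D S . S], [D → . / T id], [S → . A id T], [S → . T], [T → . A id], [T → . A], [T → . D S], [T → . id num], [T → D S .] }  — shift, reduce
  I12: { [A → . D S S], [D → . / T id], [S → A id . T], [T → . A id], [T → . A], [T → . D S], [T → . id num], [T → A id .] }  — shift, reduce
  I13: { [T → A . id], [T → A .] }  — shift, reduce
  I14: { [S → A id T .] }  — reduce
  I15: { [T → A id .] }  — reduce
  I16: { [D → / T . id] }  — shift
  I17: { [D → / T id .] }  — reduce

I4 contains reduce item [T → A .] and shift items [S → A . id T], [T → A . id] — shift-reduce conflict.
I11 contains reduce item [T → D S .] and shift items [D → . / T id], [T → . id num] — shift-reduce conflict.
I12 contains reduce item [T → A id .] and shift items [D → . / T id], [T → . id num] — shift-reduce conflict.
I13 contains reduce item [T → A .] and shift item [T → A . id] — shift-reduce conflict.

Answer: Yes — I4: [T → A .] vs [S → A . id T]; I11: [T → D S .] vs [D → . / T id]; I12: [T → A id .] vs [D → . / T id]; I13: [T → A .] vs [T → A . id]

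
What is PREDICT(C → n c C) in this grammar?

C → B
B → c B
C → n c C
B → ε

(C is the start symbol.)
PREDICT(C → n c C) = (FIRST(RHS) \ {ε}) ∪ (FOLLOW(C) if ε ∈ FIRST(RHS), i.e. RHS ⇒* ε)
FIRST(n c C) = { 'n' }
ε ∉ FIRST(n c C), so FOLLOW(C) is not added.
PREDICT(C → n c C) = { 'n' }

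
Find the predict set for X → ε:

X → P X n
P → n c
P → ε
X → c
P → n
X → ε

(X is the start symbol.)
PREDICT(X → ε) = (FIRST(RHS) \ {ε}) ∪ (FOLLOW(X) if ε ∈ FIRST(RHS), i.e. RHS ⇒* ε)
The right-hand side is ε (FIRST(ε) = { ε }), so the predict set is FOLLOW(X) = { $, 'n' }
PREDICT(X → ε) = { $, 'n' }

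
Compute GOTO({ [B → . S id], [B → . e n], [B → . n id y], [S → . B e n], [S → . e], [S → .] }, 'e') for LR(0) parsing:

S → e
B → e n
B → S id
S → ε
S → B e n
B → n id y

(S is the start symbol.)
GOTO(I, 'e') = CLOSURE({ [A → αX.β] : [A → α.Xβ] ∈ I, X = 'e' })

Items with dot before 'e', with the dot advanced:
  [B → . e n] → [B → e . n]
  [S → . e] → [S → e .]
Closure adds nothing (no advanced item has the dot before a non-terminal).

GOTO = { [B → e . n], [S → e .] }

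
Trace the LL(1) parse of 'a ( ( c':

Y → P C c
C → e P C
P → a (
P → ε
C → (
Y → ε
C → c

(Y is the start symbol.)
Stack is shown with the top on the left.

Stack      Input      Action
----------------------------
Y $        a ( ( c $  output Y → P C c
P C c $    a ( ( c $  output P → a (
a ( C c $  a ( ( c $  match 'a'
( C c $    ( ( c $    match '('
C c $      ( c $      output C → (
( c $      ( c $      match '('
c $        c $        match 'c'
$          $          accept

The string is accepted.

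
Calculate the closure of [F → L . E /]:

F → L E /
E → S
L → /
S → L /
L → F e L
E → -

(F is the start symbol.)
{ [E → . -], [E → . S], [F → . L E /], [F → L . E /], [L → . /], [L → . F e L], [S → . L /] }

Start with: [F → L . E /]
  [F → L . E /] has the dot before E: add [E → . S], [E → . -]
  [E → . S] has the dot before S: add [S → . L /]
  [S → . L /] has the dot before L: add [L → . /], [L → . F e L]
  [L → . F e L] has the dot before F: add [F → . L E /]
No further items can be added.

CLOSURE = { [E → . -], [E → . S], [F → . L E /], [F → L . E /], [L → . /], [L → . F e L], [S → . L /] }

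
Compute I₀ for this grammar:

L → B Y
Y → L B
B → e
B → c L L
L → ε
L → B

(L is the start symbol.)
First, augment the grammar with L' → L
I₀ = CLOSURE({ [L' → . L] }):
  [L' → . L] has the dot before L: add [L → . B Y], [L → .], [L → . B]
  [L → . B Y] has the dot before B: add [B → . e], [B → . c L L]
No further items can be added.

I₀ = { [B → . c L L], [B → . e], [L → . B Y], [L → . B], [L → .], [L' → . L] }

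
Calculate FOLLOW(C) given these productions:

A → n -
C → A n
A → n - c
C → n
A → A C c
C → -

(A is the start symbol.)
To compute FOLLOW(C), find every occurrence of C on a right-hand side N → α C β: add FIRST(β) \ {ε}, and if β is empty or nullable also add FOLLOW(N). Iterate to a fixed point.

In A → A C c: C is followed by c, add FIRST(c) \ {ε} = { 'c' }

Taking the union: FOLLOW(C) = { 'c' }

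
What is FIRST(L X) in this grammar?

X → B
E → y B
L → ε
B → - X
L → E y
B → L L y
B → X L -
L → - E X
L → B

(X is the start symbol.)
{ '-', 'y' }

FIRST sets of the non-terminals involved (from the grammar, by fixed-point iteration):
  FIRST(L) = { '-', 'y', ε }
  FIRST(X) = { '-', 'y' }

To compute FIRST(L X), process the symbols left to right:
Symbol L is a non-terminal. Add FIRST(L) \ {ε} = { '-', 'y' }
L is nullable (ε ∈ FIRST(L)), continue to the next symbol.
Symbol X is a non-terminal. Add FIRST(X) \ {ε} = { '-', 'y' }
X is not nullable (ε ∉ FIRST(X)), so stop here.
FIRST(L X) = { '-', 'y' }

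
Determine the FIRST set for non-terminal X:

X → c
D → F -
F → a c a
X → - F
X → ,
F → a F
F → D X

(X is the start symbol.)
From X → c:
  - c is a terminal: add 'c' and stop
From X → - F:
  - '-' is a terminal: add '-' and stop
From X → ,:
  - ',' is a terminal: add ',' and stop

Collecting: FIRST(X) = { ',', '-', 'c' }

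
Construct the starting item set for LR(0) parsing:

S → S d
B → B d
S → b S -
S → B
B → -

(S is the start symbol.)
First, augment the grammar with S' → S
I₀ = CLOSURE({ [S' → . S] }):
  [S' → . S] has the dot before S: add [S → . S d], [S → . b S -], [S → . B]
  [S → . B] has the dot before B: add [B → . B d], [B → . -]
No further items can be added.

I₀ = { [B → . -], [B → . B d], [S → . B], [S → . S d], [S → . b S -], [S' → . S] }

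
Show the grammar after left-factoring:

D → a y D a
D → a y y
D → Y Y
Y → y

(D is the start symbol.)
Left-factoring transforms A → αβ₁ | αβ₂ into A → αA' and A' → β₁ | β₂
(α is the longest common prefix among the alternatives). Repeat until
no nonterminal has two alternatives with a common prefix.

Round 1: D has alternatives sharing prefix 'a y'. Introduce D': D → a y D'
  Add: D' → D a
  Add: D' → y

No remaining common prefixes — done.

Resulting grammar:
D → a y D'
D' → D a
D' → y
D → Y Y
Y → y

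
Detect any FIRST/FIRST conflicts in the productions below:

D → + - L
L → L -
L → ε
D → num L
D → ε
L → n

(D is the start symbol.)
A FIRST/FIRST conflict occurs when two productions N → α and N → β for the same non-terminal have FIRST(α) ∩ FIRST(β) ≠ ∅ (with ε ∈ FIRST of a nullable right-hand side, so two nullable alternatives also conflict).

FIRST sets of the non-terminals at (or reachable through a nullable prefix from) the front of some alternative:
  FIRST(L) = { '-', 'n', ε }

Productions for D:
  D → + - L: FIRST = { '+' }
  D → num L: FIRST = { 'num' }
  D → ε: FIRST = { ε }
Productions for L:
  L → L -: FIRST = { '-', 'n' }
  L → ε: FIRST = { ε }
  L → n: FIRST = { 'n' }

Conflict for L: L → L - and L → n
  Overlap: { 'n' }

Answer: Yes. L → L '-' / L → n on { 'n' }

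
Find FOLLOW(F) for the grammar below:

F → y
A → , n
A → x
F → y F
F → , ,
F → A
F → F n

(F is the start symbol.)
F is the start symbol, so $ ∈ FOLLOW(F).
In F → y F: F is at the end; this adds FOLLOW(F) to itself — nothing new
In F → F n: F is followed by n, add FIRST(n) \ {ε} = { 'n' }

Taking the union: FOLLOW(F) = { $, 'n' }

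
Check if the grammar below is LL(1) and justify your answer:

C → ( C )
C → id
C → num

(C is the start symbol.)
Yes, the grammar is LL(1).

A grammar is LL(1) if for each non-terminal N with multiple productions, the predict sets of those productions are pairwise disjoint, where PREDICT(N → α) = (FIRST(α) \ {ε}) ∪ (FOLLOW(N) if α ⇒* ε).

For C:
  PREDICT(C → '(' C ')') = { '(' }
  PREDICT(C → id) = { 'id' }
  PREDICT(C → num) = { 'num' }

All predict sets are disjoint. The grammar IS LL(1).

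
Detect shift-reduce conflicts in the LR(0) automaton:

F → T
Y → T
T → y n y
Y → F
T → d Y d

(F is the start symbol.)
Augment with F' → F and build the canonical LR(0) collection (I0 = CLOSURE({[F' → . F]}), then GOTO on every symbol after a dot until no new states appear). It has 11 states:
  I0: { [F → . T], [F' → . F], [T → . d Y d], [T → . y n y] }  — shift
  I1: { [F' → F .] }  — accept
  I2: { [F → T .] }  — reduce
  I3: { [F → . T], [T → . d Y d], [T → . y n y], [T → d . Y d], [Y → . F], [Y → . T] }  — shift
  I4: { [T → y . n y] }  — shift
  I5: { [T → y n . y] }  — shift
  I6: { [T → y n y .] }  — reduce
  I7: { [Y → F .] }  — reduce
  I8: { [F → T .], [Y → T .] }  — 2 reduces
  I9: { [T → d Y . d] }  — shift
  I10: { [T → d Y d .] }  — reduce

No state contains both a complete item and a shift item.

Answer: No shift-reduce conflicts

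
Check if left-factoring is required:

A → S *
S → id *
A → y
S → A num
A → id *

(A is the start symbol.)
No, left-factoring is not needed

Left-factoring is needed when two productions for the same non-terminal
share a common prefix on the right-hand side.

Productions for A:
  A → S *
  A → y
  A → id *
Productions for S:
  S → id *
  S → A num

No common prefixes found.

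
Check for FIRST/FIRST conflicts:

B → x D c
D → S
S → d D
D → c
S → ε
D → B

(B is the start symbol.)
A FIRST/FIRST conflict occurs when two productions N → α and N → β for the same non-terminal have FIRST(α) ∩ FIRST(β) ≠ ∅ (with ε ∈ FIRST of a nullable right-hand side, so two nullable alternatives also conflict).

FIRST sets of the non-terminals at (or reachable through a nullable prefix from) the front of some alternative:
  FIRST(S) = { 'd', ε }
  FIRST(B) = { 'x' }

Productions for D:
  D → S: FIRST = { 'd', ε }
  D → c: FIRST = { 'c' }
  D → B: FIRST = { 'x' }
Productions for S:
  S → d D: FIRST = { 'd' }
  S → ε: FIRST = { ε }
B has only one production, so no FIRST/FIRST conflict is possible there.

All alternatives of each non-terminal have pairwise disjoint FIRST sets.

Answer: No FIRST/FIRST conflicts.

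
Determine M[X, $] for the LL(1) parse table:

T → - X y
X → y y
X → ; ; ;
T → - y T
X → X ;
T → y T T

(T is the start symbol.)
To find M[X, $], we find productions for X where $ is in the predict set (PREDICT(N → α) = (FIRST(α) \ {ε}) ∪ (FOLLOW(N) if α ⇒* ε)).

Relevant sets:
  FIRST(X) = { ';', 'y' }

X → y y: PREDICT = { 'y' }
X → ; ; ;: PREDICT = { ';' }
X → X ;: PREDICT = { ';', 'y' }

M[X, $] is empty (no production applies)

Answer: Empty (error entry)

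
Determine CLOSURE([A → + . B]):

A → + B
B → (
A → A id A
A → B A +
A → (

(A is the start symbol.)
To compute CLOSURE, for each item [A → α.Bβ] where B is a non-terminal, add [B → .γ] for all productions B → γ; repeat for the newly added items until nothing changes.

Start with: [A → + . B]
  [A → + . B] has the dot before B: add [B → . (]
No further items can be added.

CLOSURE = { [A → + . B], [B → . (] }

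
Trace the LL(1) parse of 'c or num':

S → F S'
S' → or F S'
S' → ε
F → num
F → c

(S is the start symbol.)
LL(1) parsing maintains a stack (initially the start symbol over $) and the input. At each step: if the stack top is a terminal, match it against the current input token; if it is a non-terminal N, replace it with the RHS of M[N, lookahead] (the unique production whose predict set contains the lookahead).

Stack is shown with the top on the left.

Stack      Input       Action
-----------------------------
S $        c or num $  output S → F S'
F S' $     c or num $  output F → c
c S' $     c or num $  match 'c'
S' $       or num $    output S' → or F S'
or F S' $  or num $    match 'or'
F S' $     num $       output F → num
num S' $   num $       match 'num'
S' $       $           output S' → ε
$          $           accept

The string is accepted.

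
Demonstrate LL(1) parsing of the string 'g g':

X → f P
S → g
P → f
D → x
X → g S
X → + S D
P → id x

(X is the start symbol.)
Stack is shown with the top on the left.

Stack  Input  Action
--------------------
X $    g g $  output X → g S
g S $  g g $  match 'g'
S $    g $    output S → g
g $    g $    match 'g'
$      $      accept

The string is accepted.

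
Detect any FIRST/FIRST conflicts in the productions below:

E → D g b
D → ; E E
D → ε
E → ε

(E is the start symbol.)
A FIRST/FIRST conflict occurs when two productions N → α and N → β for the same non-terminal have FIRST(α) ∩ FIRST(β) ≠ ∅ (with ε ∈ FIRST of a nullable right-hand side, so two nullable alternatives also conflict).

FIRST sets of the non-terminals at (or reachable through a nullable prefix from) the front of some alternative:
  FIRST(D) = { ';', ε }

Productions for E:
  E → D g b: FIRST = { ';', 'g' }
  E → ε: FIRST = { ε }
Productions for D:
  D → ; E E: FIRST = { ';' }
  D → ε: FIRST = { ε }

All alternatives of each non-terminal have pairwise disjoint FIRST sets.

Answer: No FIRST/FIRST conflicts.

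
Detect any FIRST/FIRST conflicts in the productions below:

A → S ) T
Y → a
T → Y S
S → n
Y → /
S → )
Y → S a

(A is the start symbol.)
FIRST sets of the non-terminals at (or reachable through a nullable prefix from) the front of some alternative:
  FIRST(S) = { ')', 'n' }

Productions for Y:
  Y → a: FIRST = { 'a' }
  Y → /: FIRST = { '/' }
  Y → S a: FIRST = { ')', 'n' }
Productions for S:
  S → n: FIRST = { 'n' }
  S → ): FIRST = { ')' }
A, T have only one production, so no FIRST/FIRST conflict is possible there.

All alternatives of each non-terminal have pairwise disjoint FIRST sets.

Answer: No FIRST/FIRST conflicts.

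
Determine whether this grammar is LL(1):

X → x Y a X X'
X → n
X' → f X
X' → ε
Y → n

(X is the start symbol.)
A grammar is LL(1) if for each non-terminal N with multiple productions, the predict sets of those productions are pairwise disjoint, where PREDICT(N → α) = (FIRST(α) \ {ε}) ∪ (FOLLOW(N) if α ⇒* ε).

Relevant sets:
  FOLLOW(X') = { $, 'f' }

For X:
  PREDICT(X → x Y a X X') = { 'x' }
  PREDICT(X → n) = { 'n' }
For X':
  PREDICT(X' → f X) = { 'f' }
  PREDICT(X' → ε) = { $, 'f' }
Y has a single production, so nothing to check there.

Conflict found: Predict set conflict for X': { 'f' }
The grammar is NOT LL(1).

Answer: No. Predict set conflict for X': { 'f' }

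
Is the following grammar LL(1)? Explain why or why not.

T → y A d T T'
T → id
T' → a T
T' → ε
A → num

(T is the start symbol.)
Relevant sets:
  FOLLOW(T') = { $, 'a' }

For T:
  PREDICT(T → y A d T T') = { 'y' }
  PREDICT(T → id) = { 'id' }
For T':
  PREDICT(T' → a T) = { 'a' }
  PREDICT(T' → ε) = { $, 'a' }
A has a single production, so nothing to check there.

Conflict found: Predict set conflict for T': { 'a' }
The grammar is NOT LL(1).

Answer: No. Predict set conflict for T': { 'a' }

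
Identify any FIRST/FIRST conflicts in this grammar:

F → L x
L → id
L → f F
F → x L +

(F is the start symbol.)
FIRST sets of the non-terminals at (or reachable through a nullable prefix from) the front of some alternative:
  FIRST(L) = { 'f', 'id' }

Productions for F:
  F → L x: FIRST = { 'f', 'id' }
  F → x L +: FIRST = { 'x' }
Productions for L:
  L → id: FIRST = { 'id' }
  L → f F: FIRST = { 'f' }

All alternatives of each non-terminal have pairwise disjoint FIRST sets.

Answer: No FIRST/FIRST conflicts.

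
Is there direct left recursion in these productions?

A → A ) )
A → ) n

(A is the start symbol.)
Yes, A is left-recursive

A → A ) ): LEFT RECURSIVE (starts with A)
A → ) n: starts with ')'

The grammar has direct left recursion on: A.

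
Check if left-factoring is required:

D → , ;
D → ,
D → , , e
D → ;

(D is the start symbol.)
Yes, D has productions with common prefix ','

Left-factoring is needed when two productions for the same non-terminal
share a common prefix on the right-hand side.

Productions for D:
  D → , ;
  D → ,
  D → , , e
  D → ;

Found common prefix ',' in productions for D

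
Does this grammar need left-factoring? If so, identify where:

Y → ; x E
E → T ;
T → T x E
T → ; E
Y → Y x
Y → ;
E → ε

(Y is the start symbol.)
Yes, Y has productions with common prefix ';'

Left-factoring is needed when two productions for the same non-terminal
share a common prefix on the right-hand side.

Productions for Y:
  Y → ; x E
  Y → Y x
  Y → ;
Productions for E:
  E → T ;
  E → ε
Productions for T:
  T → T x E
  T → ; E

Found common prefix ';' in productions for Y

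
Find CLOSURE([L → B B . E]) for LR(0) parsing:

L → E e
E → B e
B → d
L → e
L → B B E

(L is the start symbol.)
Start with: [L → B B . E]
  [L → B B . E] has the dot before E: add [E → . B e]
  [E → . B e] has the dot before B: add [B → . d]
No further items can be added.

CLOSURE = { [B → . d], [E → . B e], [L → B B . E] }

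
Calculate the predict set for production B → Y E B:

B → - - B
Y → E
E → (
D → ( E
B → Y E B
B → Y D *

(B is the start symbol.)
PREDICT(B → Y E B) = (FIRST(RHS) \ {ε}) ∪ (FOLLOW(B) if ε ∈ FIRST(RHS), i.e. RHS ⇒* ε)
FIRST(Y) = { '(' }
FIRST(Y E B) = { '(' }
ε ∉ FIRST(Y E B), so FOLLOW(B) is not added.
PREDICT(B → Y E B) = { '(' }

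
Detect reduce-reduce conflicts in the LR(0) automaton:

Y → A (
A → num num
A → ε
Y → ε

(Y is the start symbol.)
Yes — I0: [A → .] vs [Y → .]

A reduce-reduce conflict occurs when an LR(0) state has two complete items [A → α .] and [B → β .] — both call for a reduction, and with no lookahead the parser cannot choose between them.

Augment with Y' → Y and build the canonical LR(0) collection (I0 = CLOSURE({[Y' → . Y]}), then GOTO on every symbol after a dot until no new states appear). It has 6 states:
  I0: { [A → . num num], [A → .], [Y → . A (], [Y → .], [Y' → . Y] }  — shift, 2 reduces
  I1: { [Y → A . (] }  — shift
  I2: { [Y' → Y .] }  — accept
  I3: { [A → num . num] }  — shift
  I4: { [A → num num .] }  — reduce
  I5: { [Y → A ( .] }  — reduce

I0 contains complete items [A → .], [Y → .] — reduce-reduce conflict.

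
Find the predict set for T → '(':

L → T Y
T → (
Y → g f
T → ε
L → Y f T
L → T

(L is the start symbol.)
{ '(' }

PREDICT(T → '(') = (FIRST(RHS) \ {ε}) ∪ (FOLLOW(T) if ε ∈ FIRST(RHS), i.e. RHS ⇒* ε)
FIRST('(') = { '(' }
ε ∉ FIRST('('), so FOLLOW(T) is not added.
PREDICT(T → '(') = { '(' }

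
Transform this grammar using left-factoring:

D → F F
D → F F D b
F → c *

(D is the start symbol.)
D → F F D'
D' → ε
D' → D b
F → c *

Left-factoring transforms A → αβ₁ | αβ₂ into A → αA' and A' → β₁ | β₂
(α is the longest common prefix among the alternatives). Repeat until
no nonterminal has two alternatives with a common prefix.

Round 1: D has alternatives sharing prefix 'F F'. Introduce D': D → F F D'
  Add: D' → ε
  Add: D' → D b

No remaining common prefixes — done.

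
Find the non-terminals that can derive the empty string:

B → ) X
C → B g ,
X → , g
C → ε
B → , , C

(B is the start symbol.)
{ 'C' }

ε-productions: C → ε
So C is immediately nullable.
No further non-terminal can be added: every production for the remaining non-terminals contains a terminal or a non-nullable non-terminal.
Nullable = { 'C' }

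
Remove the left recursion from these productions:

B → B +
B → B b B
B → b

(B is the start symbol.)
B is directly left-recursive. The standard transformation for
  A → A α₁ | ... | A α_m | β₁ | ... | β_n
is
  A  → β₁ A' | ... | β_n A'
  A' → α₁ A' | ... | α_m A' | ε

B → b becomes B → b B'
B → B + becomes B' → + B'
B → B b B becomes B' → b B B'
Add B' → ε

Resulting grammar:
B → b B'
B' → + B'
B' → b B B'
B' → ε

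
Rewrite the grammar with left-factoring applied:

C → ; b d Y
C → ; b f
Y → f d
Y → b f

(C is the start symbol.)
C → ; b C'
C' → d Y
C' → f
Y → f d
Y → b f

Left-factoring transforms A → αβ₁ | αβ₂ into A → αA' and A' → β₁ | β₂
(α is the longest common prefix among the alternatives). Repeat until
no nonterminal has two alternatives with a common prefix.

Round 1: C has alternatives sharing prefix '; b'. Introduce C': C → ; b C'
  Add: C' → d Y
  Add: C' → f

No remaining common prefixes — done.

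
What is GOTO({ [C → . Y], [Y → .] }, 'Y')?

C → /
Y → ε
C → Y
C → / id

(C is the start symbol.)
{ [C → Y .] }

GOTO(I, 'Y') = CLOSURE({ [A → αX.β] : [A → α.Xβ] ∈ I, X = 'Y' })

Items with dot before 'Y', with the dot advanced:
  [C → . Y] → [C → Y .]
Closure adds nothing (no advanced item has the dot before a non-terminal).

GOTO = { [C → Y .] }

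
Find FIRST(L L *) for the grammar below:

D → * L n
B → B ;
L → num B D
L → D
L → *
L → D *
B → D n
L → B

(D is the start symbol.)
FIRST sets of the non-terminals involved (from the grammar, by fixed-point iteration):
  FIRST(L) = { '*', 'num' }

To compute FIRST(L L *), process the symbols left to right:
Symbol L is a non-terminal. Add FIRST(L) \ {ε} = { '*', 'num' }
L is not nullable (ε ∉ FIRST(L)), so stop here.
FIRST(L L *) = { '*', 'num' }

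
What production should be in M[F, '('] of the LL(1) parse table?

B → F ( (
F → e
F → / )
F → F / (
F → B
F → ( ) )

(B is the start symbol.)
To find M[F, '('], we find productions for F where '(' is in the predict set (PREDICT(N → α) = (FIRST(α) \ {ε}) ∪ (FOLLOW(N) if α ⇒* ε)).

Relevant sets:
  FIRST(F) = { '(', '/', 'e' }
  FIRST(B) = { '(', '/', 'e' }

F → e: PREDICT = { 'e' }
F → / ): PREDICT = { '/' }
F → F / (: PREDICT = { '(', '/', 'e' }
  '(' is in predict set, so this production goes in M[F, '(']
F → B: PREDICT = { '(', '/', 'e' }
  '(' is in predict set, so this production goes in M[F, '(']
F → ( ) ): PREDICT = { '(' }
  '(' is in predict set, so this production goes in M[F, '(']

M[F, '('] = F → F / (, F → B, F → ( ) )  (a multiply-defined cell — the grammar is not LL(1))

Answer: F → F / (, F → B, F → ( ) )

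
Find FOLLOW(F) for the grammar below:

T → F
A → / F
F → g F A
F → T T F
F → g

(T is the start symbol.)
{ $, '/', 'g' }

To compute FOLLOW(F), find every occurrence of F on a right-hand side N → α F β: add FIRST(β) \ {ε}, and if β is empty or nullable also add FOLLOW(N). Iterate to a fixed point.

In T → F: F is at the end, add FOLLOW(T)
In A → / F: F is at the end, add FOLLOW(A)
In F → g F A: F is followed by A, add FIRST(A) \ {ε} = { '/' }
In F → T T F: F is at the end; this adds FOLLOW(F) to itself — nothing new

The FOLLOW sets referred to above (computed the same way, to a fixed point):
  FOLLOW(T) = { $, 'g' }
  FOLLOW(A) = { $, '/', 'g' }

Taking the union: FOLLOW(F) = { $, '/', 'g' }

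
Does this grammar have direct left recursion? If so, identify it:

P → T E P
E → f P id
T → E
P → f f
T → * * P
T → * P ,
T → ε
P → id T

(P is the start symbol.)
No direct left recursion

Direct left recursion occurs when N → N α for some non-terminal N (the right-hand side begins with the left-hand side itself).

P → T E P: starts with T
E → f P id: starts with f
T → E: starts with E
P → f f: starts with f
T → * * P: starts with '*'
T → * P ,: starts with '*'
T → ε: starts with ε
P → id T: starts with id

No direct left recursion found.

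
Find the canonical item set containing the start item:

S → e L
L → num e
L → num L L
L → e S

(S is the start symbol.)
{ [S → . e L], [S' → . S] }

First, augment the grammar with S' → S
I₀ = CLOSURE({ [S' → . S] }):
  [S' → . S] has the dot before S: add [S → . e L]
No further items can be added.

I₀ = { [S → . e L], [S' → . S] }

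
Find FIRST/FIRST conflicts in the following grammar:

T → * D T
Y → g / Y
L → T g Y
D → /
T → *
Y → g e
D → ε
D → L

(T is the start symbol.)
A FIRST/FIRST conflict occurs when two productions N → α and N → β for the same non-terminal have FIRST(α) ∩ FIRST(β) ≠ ∅ (with ε ∈ FIRST of a nullable right-hand side, so two nullable alternatives also conflict).

FIRST sets of the non-terminals at (or reachable through a nullable prefix from) the front of some alternative:
  FIRST(L) = { '*' }

Productions for T:
  T → * D T: FIRST = { '*' }
  T → *: FIRST = { '*' }
Productions for Y:
  Y → g / Y: FIRST = { 'g' }
  Y → g e: FIRST = { 'g' }
Productions for D:
  D → /: FIRST = { '/' }
  D → ε: FIRST = { ε }
  D → L: FIRST = { '*' }
L has only one production, so no FIRST/FIRST conflict is possible there.

Conflict for T: T → * D T and T → *
  Overlap: { '*' }
Conflict for Y: Y → g / Y and Y → g e
  Overlap: { 'g' }

Answer: Yes. T → '*' D T / T → '*' on { '*' }; Y → g '/' Y / Y → g e on { 'g' }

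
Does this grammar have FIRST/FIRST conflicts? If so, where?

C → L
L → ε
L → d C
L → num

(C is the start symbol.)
A FIRST/FIRST conflict occurs when two productions N → α and N → β for the same non-terminal have FIRST(α) ∩ FIRST(β) ≠ ∅ (with ε ∈ FIRST of a nullable right-hand side, so two nullable alternatives also conflict).

Productions for L:
  L → ε: FIRST = { ε }
  L → d C: FIRST = { 'd' }
  L → num: FIRST = { 'num' }
C has only one production, so no FIRST/FIRST conflict is possible there.

All alternatives of each non-terminal have pairwise disjoint FIRST sets.

Answer: No FIRST/FIRST conflicts.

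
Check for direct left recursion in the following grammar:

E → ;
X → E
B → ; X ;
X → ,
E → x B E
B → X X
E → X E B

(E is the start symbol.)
No direct left recursion

Direct left recursion occurs when N → N α for some non-terminal N (the right-hand side begins with the left-hand side itself).

E → ;: starts with ';'
X → E: starts with E
B → ; X ;: starts with ';'
X → ,: starts with ','
E → x B E: starts with x
B → X X: starts with X
E → X E B: starts with X

No direct left recursion found.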